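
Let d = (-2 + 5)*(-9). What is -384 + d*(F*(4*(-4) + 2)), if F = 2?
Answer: 372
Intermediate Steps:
d = -27 (d = 3*(-9) = -27)
-384 + d*(F*(4*(-4) + 2)) = -384 - 54*(4*(-4) + 2) = -384 - 54*(-16 + 2) = -384 - 54*(-14) = -384 - 27*(-28) = -384 + 756 = 372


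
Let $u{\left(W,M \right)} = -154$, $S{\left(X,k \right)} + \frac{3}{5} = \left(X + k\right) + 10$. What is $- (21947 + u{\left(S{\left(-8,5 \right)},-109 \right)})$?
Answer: $-21793$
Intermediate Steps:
$S{\left(X,k \right)} = \frac{47}{5} + X + k$ ($S{\left(X,k \right)} = - \frac{3}{5} + \left(\left(X + k\right) + 10\right) = - \frac{3}{5} + \left(10 + X + k\right) = \frac{47}{5} + X + k$)
$- (21947 + u{\left(S{\left(-8,5 \right)},-109 \right)}) = - (21947 - 154) = \left(-1\right) 21793 = -21793$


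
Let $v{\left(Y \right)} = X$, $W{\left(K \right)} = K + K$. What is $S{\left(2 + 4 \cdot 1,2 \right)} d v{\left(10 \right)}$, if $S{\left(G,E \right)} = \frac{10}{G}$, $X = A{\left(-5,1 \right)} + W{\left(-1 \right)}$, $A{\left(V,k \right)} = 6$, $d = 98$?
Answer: $\frac{1960}{3} \approx 653.33$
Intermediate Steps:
$W{\left(K \right)} = 2 K$
$X = 4$ ($X = 6 + 2 \left(-1\right) = 6 - 2 = 4$)
$v{\left(Y \right)} = 4$
$S{\left(2 + 4 \cdot 1,2 \right)} d v{\left(10 \right)} = \frac{10}{2 + 4 \cdot 1} \cdot 98 \cdot 4 = \frac{10}{2 + 4} \cdot 98 \cdot 4 = \frac{10}{6} \cdot 98 \cdot 4 = 10 \cdot \frac{1}{6} \cdot 98 \cdot 4 = \frac{5}{3} \cdot 98 \cdot 4 = \frac{490}{3} \cdot 4 = \frac{1960}{3}$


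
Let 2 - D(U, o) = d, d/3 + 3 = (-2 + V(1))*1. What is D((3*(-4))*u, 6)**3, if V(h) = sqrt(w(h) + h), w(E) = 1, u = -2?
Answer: 5831 - 2655*sqrt(2) ≈ 2076.3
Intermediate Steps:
V(h) = sqrt(1 + h)
d = -15 + 3*sqrt(2) (d = -9 + 3*((-2 + sqrt(1 + 1))*1) = -9 + 3*((-2 + sqrt(2))*1) = -9 + 3*(-2 + sqrt(2)) = -9 + (-6 + 3*sqrt(2)) = -15 + 3*sqrt(2) ≈ -10.757)
D(U, o) = 17 - 3*sqrt(2) (D(U, o) = 2 - (-15 + 3*sqrt(2)) = 2 + (15 - 3*sqrt(2)) = 17 - 3*sqrt(2))
D((3*(-4))*u, 6)**3 = (17 - 3*sqrt(2))**3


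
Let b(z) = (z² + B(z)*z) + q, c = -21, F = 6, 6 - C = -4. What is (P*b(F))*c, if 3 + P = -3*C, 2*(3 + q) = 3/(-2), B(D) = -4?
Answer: 22869/4 ≈ 5717.3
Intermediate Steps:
C = 10 (C = 6 - 1*(-4) = 6 + 4 = 10)
q = -15/4 (q = -3 + (3/(-2))/2 = -3 + (3*(-½))/2 = -3 + (½)*(-3/2) = -3 - ¾ = -15/4 ≈ -3.7500)
P = -33 (P = -3 - 3*10 = -3 - 30 = -33)
b(z) = -15/4 + z² - 4*z (b(z) = (z² - 4*z) - 15/4 = -15/4 + z² - 4*z)
(P*b(F))*c = -33*(-15/4 + 6² - 4*6)*(-21) = -33*(-15/4 + 36 - 24)*(-21) = -33*33/4*(-21) = -1089/4*(-21) = 22869/4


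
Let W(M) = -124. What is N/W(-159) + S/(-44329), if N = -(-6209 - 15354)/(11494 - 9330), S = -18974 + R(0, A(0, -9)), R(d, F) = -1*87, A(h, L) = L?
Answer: 4158886269/11895066544 ≈ 0.34963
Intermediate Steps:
R(d, F) = -87
S = -19061 (S = -18974 - 87 = -19061)
N = 21563/2164 (N = -(-21563)/2164 = -1*(-21563/2164) = 21563/2164 ≈ 9.9644)
N/W(-159) + S/(-44329) = (21563/2164)/(-124) - 19061/(-44329) = (21563/2164)*(-1/124) - 19061*(-1/44329) = -21563/268336 + 19061/44329 = 4158886269/11895066544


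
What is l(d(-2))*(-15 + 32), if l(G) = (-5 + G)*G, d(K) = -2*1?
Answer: 238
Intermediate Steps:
d(K) = -2
l(G) = G*(-5 + G)
l(d(-2))*(-15 + 32) = (-2*(-5 - 2))*(-15 + 32) = -2*(-7)*17 = 14*17 = 238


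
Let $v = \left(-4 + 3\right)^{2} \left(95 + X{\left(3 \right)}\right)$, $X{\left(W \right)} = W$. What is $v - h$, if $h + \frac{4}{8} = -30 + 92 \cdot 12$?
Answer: $- \frac{1951}{2} \approx -975.5$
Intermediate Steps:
$h = \frac{2147}{2}$ ($h = - \frac{1}{2} + \left(-30 + 92 \cdot 12\right) = - \frac{1}{2} + \left(-30 + 1104\right) = - \frac{1}{2} + 1074 = \frac{2147}{2} \approx 1073.5$)
$v = 98$ ($v = \left(-4 + 3\right)^{2} \left(95 + 3\right) = \left(-1\right)^{2} \cdot 98 = 1 \cdot 98 = 98$)
$v - h = 98 - \frac{2147}{2} = - \frac{1951}{2}$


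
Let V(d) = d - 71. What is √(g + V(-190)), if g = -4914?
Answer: 15*I*√23 ≈ 71.938*I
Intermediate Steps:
V(d) = -71 + d
√(g + V(-190)) = √(-4914 + (-71 - 190)) = √(-4914 - 261) = √(-5175) = 15*I*√23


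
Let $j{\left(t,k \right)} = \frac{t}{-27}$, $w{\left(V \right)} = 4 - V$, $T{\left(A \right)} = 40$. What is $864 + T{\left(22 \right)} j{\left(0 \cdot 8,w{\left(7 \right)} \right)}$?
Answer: $864$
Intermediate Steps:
$j{\left(t,k \right)} = - \frac{t}{27}$ ($j{\left(t,k \right)} = t \left(- \frac{1}{27}\right) = - \frac{t}{27}$)
$864 + T{\left(22 \right)} j{\left(0 \cdot 8,w{\left(7 \right)} \right)} = 864 + 40 \left(- \frac{0 \cdot 8}{27}\right) = 864 + 40 \left(\left(- \frac{1}{27}\right) 0\right) = 864 + 40 \cdot 0 = 864 + 0 = 864$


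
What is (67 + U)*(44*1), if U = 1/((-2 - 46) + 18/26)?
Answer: 1812448/615 ≈ 2947.1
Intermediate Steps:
U = -13/615 (U = 1/(-48 + 18*(1/26)) = 1/(-48 + 9/13) = 1/(-615/13) = -13/615 ≈ -0.021138)
(67 + U)*(44*1) = (67 - 13/615)*(44*1) = (41192/615)*44 = 1812448/615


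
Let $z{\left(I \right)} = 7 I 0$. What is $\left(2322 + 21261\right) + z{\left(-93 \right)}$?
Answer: $23583$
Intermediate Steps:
$z{\left(I \right)} = 0$
$\left(2322 + 21261\right) + z{\left(-93 \right)} = \left(2322 + 21261\right) + 0 = 23583 + 0 = 23583$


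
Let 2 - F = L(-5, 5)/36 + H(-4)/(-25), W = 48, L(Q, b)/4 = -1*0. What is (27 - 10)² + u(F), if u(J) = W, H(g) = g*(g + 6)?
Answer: 337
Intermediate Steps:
L(Q, b) = 0 (L(Q, b) = 4*(-1*0) = 4*0 = 0)
H(g) = g*(6 + g)
F = 42/25 (F = 2 - (0/36 - 4*(6 - 4)/(-25)) = 2 - (0*(1/36) - 4*2*(-1/25)) = 2 - (0 - 8*(-1/25)) = 2 - (0 + 8/25) = 2 - 1*8/25 = 2 - 8/25 = 42/25 ≈ 1.6800)
u(J) = 48
(27 - 10)² + u(F) = (27 - 10)² + 48 = 17² + 48 = 289 + 48 = 337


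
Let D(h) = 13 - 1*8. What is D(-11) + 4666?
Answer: 4671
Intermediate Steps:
D(h) = 5 (D(h) = 13 - 8 = 5)
D(-11) + 4666 = 5 + 4666 = 4671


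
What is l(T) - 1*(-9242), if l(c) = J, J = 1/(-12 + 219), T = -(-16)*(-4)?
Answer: 1913095/207 ≈ 9242.0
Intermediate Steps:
T = -64 (T = -4*16 = -64)
J = 1/207 ≈ 0.0048309
l(c) = 1/207
l(T) - 1*(-9242) = 1/207 - 1*(-9242) = 1/207 + 9242 = 1913095/207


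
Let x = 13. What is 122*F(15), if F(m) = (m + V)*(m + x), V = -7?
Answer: 27328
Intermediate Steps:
F(m) = (-7 + m)*(13 + m) (F(m) = (m - 7)*(m + 13) = (-7 + m)*(13 + m))
122*F(15) = 122*(-91 + 15² + 6*15) = 122*(-91 + 225 + 90) = 122*224 = 27328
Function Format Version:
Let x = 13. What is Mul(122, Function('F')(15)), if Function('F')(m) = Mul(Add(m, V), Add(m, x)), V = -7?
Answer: 27328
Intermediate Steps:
Function('F')(m) = Mul(Add(-7, m), Add(13, m)) (Function('F')(m) = Mul(Add(m, -7), Add(m, 13)) = Mul(Add(-7, m), Add(13, m)))
Mul(122, Function('F')(15)) = Mul(122, Add(-91, Pow(15, 2), Mul(6, 15))) = Mul(122, Add(-91, 225, 90)) = Mul(122, 224) = 27328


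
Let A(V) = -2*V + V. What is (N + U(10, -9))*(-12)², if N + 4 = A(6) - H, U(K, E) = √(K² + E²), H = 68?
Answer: -11232 + 144*√181 ≈ -9294.7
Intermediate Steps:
U(K, E) = √(E² + K²)
A(V) = -V
N = -78 (N = -4 + (-1*6 - 1*68) = -4 + (-6 - 68) = -4 - 74 = -78)
(N + U(10, -9))*(-12)² = (-78 + √((-9)² + 10²))*(-12)² = (-78 + √(81 + 100))*144 = (-78 + √181)*144 = -11232 + 144*√181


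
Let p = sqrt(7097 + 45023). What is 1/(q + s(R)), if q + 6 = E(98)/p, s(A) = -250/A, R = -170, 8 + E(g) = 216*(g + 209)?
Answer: 1218305/22682119299 + 684352*sqrt(13030)/22682119299 ≈ 0.0034978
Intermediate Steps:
E(g) = 45136 + 216*g (E(g) = -8 + 216*(g + 209) = -8 + 216*(209 + g) = -8 + (45144 + 216*g) = 45136 + 216*g)
p = 2*sqrt(13030) (p = sqrt(52120) = 2*sqrt(13030) ≈ 228.30)
q = -6 + 16576*sqrt(13030)/6515 (q = -6 + (45136 + 216*98)/((2*sqrt(13030))) = -6 + (45136 + 21168)*(sqrt(13030)/26060) = -6 + 66304*(sqrt(13030)/26060) = -6 + 16576*sqrt(13030)/6515 ≈ 284.43)
1/(q + s(R)) = 1/((-6 + 16576*sqrt(13030)/6515) - 250/(-170)) = 1/((-6 + 16576*sqrt(13030)/6515) - 250*(-1/170)) = 1/((-6 + 16576*sqrt(13030)/6515) + 25/17) = 1/(-77/17 + 16576*sqrt(13030)/6515)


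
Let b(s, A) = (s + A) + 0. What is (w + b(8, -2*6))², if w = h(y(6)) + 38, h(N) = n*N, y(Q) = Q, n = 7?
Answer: 5776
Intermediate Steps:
b(s, A) = A + s (b(s, A) = (A + s) + 0 = A + s)
h(N) = 7*N
w = 80 (w = 7*6 + 38 = 42 + 38 = 80)
(w + b(8, -2*6))² = (80 + (-2*6 + 8))² = (80 + (-12 + 8))² = (80 - 4)² = 76² = 5776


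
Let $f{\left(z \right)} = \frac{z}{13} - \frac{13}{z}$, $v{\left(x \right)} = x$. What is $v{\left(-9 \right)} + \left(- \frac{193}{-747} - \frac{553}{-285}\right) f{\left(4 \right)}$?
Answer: $- \frac{1585681}{102505} \approx -15.469$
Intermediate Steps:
$f{\left(z \right)} = - \frac{13}{z} + \frac{z}{13}$ ($f{\left(z \right)} = z \frac{1}{13} - \frac{13}{z} = \frac{z}{13} - \frac{13}{z} = - \frac{13}{z} + \frac{z}{13}$)
$v{\left(-9 \right)} + \left(- \frac{193}{-747} - \frac{553}{-285}\right) f{\left(4 \right)} = -9 + \left(- \frac{193}{-747} - \frac{553}{-285}\right) \left(- \frac{13}{4} + \frac{1}{13} \cdot 4\right) = -9 + \left(\left(-193\right) \left(- \frac{1}{747}\right) - - \frac{553}{285}\right) \left(\left(-13\right) \frac{1}{4} + \frac{4}{13}\right) = -9 + \left(\frac{193}{747} + \frac{553}{285}\right) \left(- \frac{13}{4} + \frac{4}{13}\right) = -9 + \frac{156032}{70965} \left(- \frac{153}{52}\right) = -9 - \frac{663136}{102505} = - \frac{1585681}{102505}$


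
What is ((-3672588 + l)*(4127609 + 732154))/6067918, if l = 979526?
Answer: -6543821532153/3033959 ≈ -2.1569e+6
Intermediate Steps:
((-3672588 + l)*(4127609 + 732154))/6067918 = ((-3672588 + 979526)*(4127609 + 732154))/6067918 = -2693062*4859763*(1/6067918) = -13087643064306*1/6067918 = -6543821532153/3033959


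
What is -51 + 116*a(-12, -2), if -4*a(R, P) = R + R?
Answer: 645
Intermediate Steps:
a(R, P) = -R/2 (a(R, P) = -(R + R)/4 = -R/2)
-51 + 116*a(-12, -2) = -51 + 116*(-½*(-12)) = -51 + 116*6 = -51 + 696 = 645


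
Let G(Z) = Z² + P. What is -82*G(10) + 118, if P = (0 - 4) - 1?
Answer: -7672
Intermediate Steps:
P = -5 (P = -4 - 1 = -5)
G(Z) = -5 + Z² (G(Z) = Z² - 5 = -5 + Z²)
-82*G(10) + 118 = -82*(-5 + 10²) + 118 = -82*(-5 + 100) + 118 = -82*95 + 118 = -7790 + 118 = -7672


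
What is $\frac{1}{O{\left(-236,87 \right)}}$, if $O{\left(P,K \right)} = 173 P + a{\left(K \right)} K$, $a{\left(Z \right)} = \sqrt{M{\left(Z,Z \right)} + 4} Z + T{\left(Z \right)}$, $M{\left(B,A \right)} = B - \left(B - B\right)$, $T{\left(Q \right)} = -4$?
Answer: $\frac{41176}{3517905275} + \frac{7569 \sqrt{91}}{3517905275} \approx 3.2229 \cdot 10^{-5}$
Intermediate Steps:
$M{\left(B,A \right)} = B$ ($M{\left(B,A \right)} = B - 0 = B + 0 = B$)
$a{\left(Z \right)} = -4 + Z \sqrt{4 + Z}$ ($a{\left(Z \right)} = \sqrt{Z + 4} Z - 4 = \sqrt{4 + Z} Z - 4 = Z \sqrt{4 + Z} - 4 = -4 + Z \sqrt{4 + Z}$)
$O{\left(P,K \right)} = 173 P + K \left(-4 + K \sqrt{4 + K}\right)$ ($O{\left(P,K \right)} = 173 P + \left(-4 + K \sqrt{4 + K}\right) K = 173 P + K \left(-4 + K \sqrt{4 + K}\right)$)
$\frac{1}{O{\left(-236,87 \right)}} = \frac{1}{173 \left(-236\right) + 87 \left(-4 + 87 \sqrt{4 + 87}\right)} = \frac{1}{-40828 + 87 \left(-4 + 87 \sqrt{91}\right)} = \frac{1}{-40828 - \left(348 - 7569 \sqrt{91}\right)} = \frac{1}{-41176 + 7569 \sqrt{91}}$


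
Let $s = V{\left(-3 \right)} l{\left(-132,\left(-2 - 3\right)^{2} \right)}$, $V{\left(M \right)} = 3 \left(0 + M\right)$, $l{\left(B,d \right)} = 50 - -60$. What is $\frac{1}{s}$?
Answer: $- \frac{1}{990} \approx -0.0010101$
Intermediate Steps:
$l{\left(B,d \right)} = 110$ ($l{\left(B,d \right)} = 50 + 60 = 110$)
$V{\left(M \right)} = 3 M$
$s = -990$ ($s = 3 \left(-3\right) 110 = \left(-9\right) 110 = -990$)
$\frac{1}{s} = \frac{1}{-990} = - \frac{1}{990}$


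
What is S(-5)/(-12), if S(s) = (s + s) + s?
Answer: 5/4 ≈ 1.2500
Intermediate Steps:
S(s) = 3*s (S(s) = 2*s + s = 3*s)
S(-5)/(-12) = (3*(-5))/(-12) = -15*(-1/12) = 5/4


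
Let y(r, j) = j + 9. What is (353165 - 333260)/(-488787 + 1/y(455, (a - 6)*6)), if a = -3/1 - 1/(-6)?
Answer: -875820/21506629 ≈ -0.040723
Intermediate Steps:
a = -17/6 (a = -3*1 - 1*(-⅙) = -3 + ⅙ = -17/6 ≈ -2.8333)
y(r, j) = 9 + j
(353165 - 333260)/(-488787 + 1/y(455, (a - 6)*6)) = (353165 - 333260)/(-488787 + 1/(9 + (-17/6 - 6)*6)) = 19905/(-488787 + 1/(9 - 53/6*6)) = 19905/(-488787 + 1/(9 - 53)) = 19905/(-488787 + 1/(-44)) = 19905/(-488787 - 1/44) = 19905/(-21506629/44) = 19905*(-44/21506629) = -875820/21506629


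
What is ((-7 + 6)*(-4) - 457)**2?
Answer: 205209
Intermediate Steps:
((-7 + 6)*(-4) - 457)**2 = (-1*(-4) - 457)**2 = (4 - 457)**2 = (-453)**2 = 205209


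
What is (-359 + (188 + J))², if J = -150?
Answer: 103041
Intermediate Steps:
(-359 + (188 + J))² = (-359 + (188 - 150))² = (-359 + 38)² = (-321)² = 103041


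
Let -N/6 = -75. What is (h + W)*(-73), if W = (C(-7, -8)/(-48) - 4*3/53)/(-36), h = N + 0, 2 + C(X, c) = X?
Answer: -334282403/10176 ≈ -32850.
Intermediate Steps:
N = 450 (N = -6*(-75) = 450)
C(X, c) = -2 + X
h = 450 (h = 450 + 0 = 450)
W = 11/10176 (W = ((-2 - 7)/(-48) - 4*3/53)/(-36) = (-9*(-1/48) - 12*1/53)*(-1/36) = (3/16 - 12/53)*(-1/36) = -33/848*(-1/36) = 11/10176 ≈ 0.0010810)
(h + W)*(-73) = (450 + 11/10176)*(-73) = (4579211/10176)*(-73) = -334282403/10176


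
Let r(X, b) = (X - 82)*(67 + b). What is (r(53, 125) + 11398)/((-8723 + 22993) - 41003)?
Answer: -5830/26733 ≈ -0.21808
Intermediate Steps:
r(X, b) = (-82 + X)*(67 + b)
(r(53, 125) + 11398)/((-8723 + 22993) - 41003) = ((-5494 - 82*125 + 67*53 + 53*125) + 11398)/((-8723 + 22993) - 41003) = ((-5494 - 10250 + 3551 + 6625) + 11398)/(14270 - 41003) = (-5568 + 11398)/(-26733) = 5830*(-1/26733) = -5830/26733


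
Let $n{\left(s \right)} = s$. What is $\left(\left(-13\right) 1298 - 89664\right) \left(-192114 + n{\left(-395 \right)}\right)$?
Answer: $20509523842$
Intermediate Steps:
$\left(\left(-13\right) 1298 - 89664\right) \left(-192114 + n{\left(-395 \right)}\right) = \left(\left(-13\right) 1298 - 89664\right) \left(-192114 - 395\right) = \left(-16874 - 89664\right) \left(-192509\right) = \left(-106538\right) \left(-192509\right) = 20509523842$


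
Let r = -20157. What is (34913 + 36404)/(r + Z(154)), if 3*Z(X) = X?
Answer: -213951/60317 ≈ -3.5471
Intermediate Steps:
Z(X) = X/3
(34913 + 36404)/(r + Z(154)) = (34913 + 36404)/(-20157 + (⅓)*154) = 71317/(-20157 + 154/3) = 71317/(-60317/3) = 71317*(-3/60317) = -213951/60317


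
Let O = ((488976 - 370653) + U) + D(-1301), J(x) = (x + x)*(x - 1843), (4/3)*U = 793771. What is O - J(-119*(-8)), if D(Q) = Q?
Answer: 9635257/4 ≈ 2.4088e+6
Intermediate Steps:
U = 2381313/4 (U = (¾)*793771 = 2381313/4 ≈ 5.9533e+5)
J(x) = 2*x*(-1843 + x) (J(x) = (2*x)*(-1843 + x) = 2*x*(-1843 + x))
O = 2849401/4 (O = ((488976 - 370653) + 2381313/4) - 1301 = (118323 + 2381313/4) - 1301 = 2854605/4 - 1301 = 2849401/4 ≈ 7.1235e+5)
O - J(-119*(-8)) = 2849401/4 - 2*(-119*(-8))*(-1843 - 119*(-8)) = 2849401/4 - 2*952*(-1843 + 952) = 2849401/4 - 2*952*(-891) = 2849401/4 - 1*(-1696464) = 2849401/4 + 1696464 = 9635257/4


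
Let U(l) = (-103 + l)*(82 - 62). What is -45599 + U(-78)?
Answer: -49219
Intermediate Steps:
U(l) = -2060 + 20*l (U(l) = (-103 + l)*20 = -2060 + 20*l)
-45599 + U(-78) = -45599 + (-2060 + 20*(-78)) = -45599 + (-2060 - 1560) = -45599 - 3620 = -49219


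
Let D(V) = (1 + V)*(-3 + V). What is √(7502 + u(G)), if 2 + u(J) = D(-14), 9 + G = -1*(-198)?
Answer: √7721 ≈ 87.869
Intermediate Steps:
G = 189 (G = -9 - 1*(-198) = -9 + 198 = 189)
u(J) = 219 (u(J) = -2 + (-3 + (-14)² - 2*(-14)) = -2 + (-3 + 196 + 28) = -2 + 221 = 219)
√(7502 + u(G)) = √(7502 + 219) = √7721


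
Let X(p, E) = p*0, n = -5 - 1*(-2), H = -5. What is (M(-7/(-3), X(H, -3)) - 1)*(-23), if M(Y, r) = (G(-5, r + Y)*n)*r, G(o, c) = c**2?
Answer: 23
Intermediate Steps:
n = -3 (n = -5 + 2 = -3)
X(p, E) = 0
M(Y, r) = -3*r*(Y + r)**2 (M(Y, r) = ((r + Y)**2*(-3))*r = ((Y + r)**2*(-3))*r = (-3*(Y + r)**2)*r = -3*r*(Y + r)**2)
(M(-7/(-3), X(H, -3)) - 1)*(-23) = (-3*0*(-7/(-3) + 0)**2 - 1)*(-23) = (-3*0*(-7*(-1/3) + 0)**2 - 1)*(-23) = (-3*0*(7/3 + 0)**2 - 1)*(-23) = (-3*0*(7/3)**2 - 1)*(-23) = (-3*0*49/9 - 1)*(-23) = (0 - 1)*(-23) = -1*(-23) = 23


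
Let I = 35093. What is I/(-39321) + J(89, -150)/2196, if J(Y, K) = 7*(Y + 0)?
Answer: -1946935/3198108 ≈ -0.60878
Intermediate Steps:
J(Y, K) = 7*Y
I/(-39321) + J(89, -150)/2196 = 35093/(-39321) + (7*89)/2196 = 35093*(-1/39321) + 623*(1/2196) = -35093/39321 + 623/2196 = -1946935/3198108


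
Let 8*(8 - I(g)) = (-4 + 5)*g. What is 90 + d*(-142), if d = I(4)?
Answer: -975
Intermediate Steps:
I(g) = 8 - g/8 (I(g) = 8 - (-4 + 5)*g/8 = 8 - g/8)
d = 15/2 (d = 8 - 1/8*4 = 8 - 1/2 = 15/2 ≈ 7.5000)
90 + d*(-142) = 90 + (15/2)*(-142) = 90 - 1065 = -975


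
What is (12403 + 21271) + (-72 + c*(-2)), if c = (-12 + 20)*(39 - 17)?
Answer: 33250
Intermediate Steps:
c = 176 (c = 8*22 = 176)
(12403 + 21271) + (-72 + c*(-2)) = (12403 + 21271) + (-72 + 176*(-2)) = 33674 + (-72 - 352) = 33674 - 424 = 33250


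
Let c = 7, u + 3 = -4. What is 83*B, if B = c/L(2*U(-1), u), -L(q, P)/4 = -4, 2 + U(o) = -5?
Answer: 581/16 ≈ 36.313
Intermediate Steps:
u = -7 (u = -3 - 4 = -7)
U(o) = -7 (U(o) = -2 - 5 = -7)
L(q, P) = 16 (L(q, P) = -4*(-4) = 16)
B = 7/16 ≈ 0.43750
83*B = 83*(7/16) = 581/16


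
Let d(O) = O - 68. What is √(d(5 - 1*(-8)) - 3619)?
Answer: I*√3674 ≈ 60.614*I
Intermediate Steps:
d(O) = -68 + O
√(d(5 - 1*(-8)) - 3619) = √((-68 + (5 - 1*(-8))) - 3619) = √((-68 + (5 + 8)) - 3619) = √((-68 + 13) - 3619) = √(-55 - 3619) = √(-3674) = I*√3674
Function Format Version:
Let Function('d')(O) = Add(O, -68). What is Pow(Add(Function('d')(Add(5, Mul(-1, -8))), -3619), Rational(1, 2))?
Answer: Mul(I, Pow(3674, Rational(1, 2))) ≈ Mul(60.614, I)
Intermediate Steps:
Function('d')(O) = Add(-68, O)
Pow(Add(Function('d')(Add(5, Mul(-1, -8))), -3619), Rational(1, 2)) = Pow(Add(Add(-68, Add(5, Mul(-1, -8))), -3619), Rational(1, 2)) = Pow(Add(Add(-68, Add(5, 8)), -3619), Rational(1, 2)) = Pow(Add(Add(-68, 13), -3619), Rational(1, 2)) = Pow(Add(-55, -3619), Rational(1, 2)) = Pow(-3674, Rational(1, 2)) = Mul(I, Pow(3674, Rational(1, 2)))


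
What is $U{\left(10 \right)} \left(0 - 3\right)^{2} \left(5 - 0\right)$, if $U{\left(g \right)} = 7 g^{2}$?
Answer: $31500$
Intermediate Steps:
$U{\left(10 \right)} \left(0 - 3\right)^{2} \left(5 - 0\right) = 7 \cdot 10^{2} \left(0 - 3\right)^{2} \left(5 - 0\right) = 7 \cdot 100 \left(-3\right)^{2} \left(5 + 0\right) = 700 \cdot 9 \cdot 5 = 6300 \cdot 5 = 31500$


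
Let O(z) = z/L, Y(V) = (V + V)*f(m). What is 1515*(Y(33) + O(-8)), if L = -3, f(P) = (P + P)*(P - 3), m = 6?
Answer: 3603680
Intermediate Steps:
f(P) = 2*P*(-3 + P) (f(P) = (2*P)*(-3 + P) = 2*P*(-3 + P))
Y(V) = 72*V (Y(V) = (V + V)*(2*6*(-3 + 6)) = (2*V)*(2*6*3) = (2*V)*36 = 72*V)
O(z) = -z/3 (O(z) = z/(-3) = z*(-1/3) = -z/3)
1515*(Y(33) + O(-8)) = 1515*(72*33 - 1/3*(-8)) = 1515*(2376 + 8/3) = 1515*(7136/3) = 3603680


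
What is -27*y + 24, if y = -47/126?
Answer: 477/14 ≈ 34.071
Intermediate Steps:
y = -47/126 (y = -47*1/126 = -47/126 ≈ -0.37302)
-27*y + 24 = -27*(-47/126) + 24 = 141/14 + 24 = 477/14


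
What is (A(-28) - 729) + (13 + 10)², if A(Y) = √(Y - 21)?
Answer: -200 + 7*I ≈ -200.0 + 7.0*I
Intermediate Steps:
A(Y) = √(-21 + Y)
(A(-28) - 729) + (13 + 10)² = (√(-21 - 28) - 729) + (13 + 10)² = (√(-49) - 729) + 23² = (7*I - 729) + 529 = (-729 + 7*I) + 529 = -200 + 7*I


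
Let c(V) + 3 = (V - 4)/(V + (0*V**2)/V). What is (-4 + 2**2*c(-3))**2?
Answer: 400/9 ≈ 44.444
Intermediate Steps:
c(V) = -3 + (-4 + V)/V (c(V) = -3 + (V - 4)/(V + (0*V**2)/V) = -3 + (-4 + V)/(V + 0/V) = -3 + (-4 + V)/(V + 0) = -3 + (-4 + V)/V)
(-4 + 2**2*c(-3))**2 = (-4 + 2**2*(-2 - 4/(-3)))**2 = (-4 + 4*(-2 - 4*(-1/3)))**2 = (-4 + 4*(-2 + 4/3))**2 = (-4 + 4*(-2/3))**2 = (-4 - 8/3)**2 = (-20/3)**2 = 400/9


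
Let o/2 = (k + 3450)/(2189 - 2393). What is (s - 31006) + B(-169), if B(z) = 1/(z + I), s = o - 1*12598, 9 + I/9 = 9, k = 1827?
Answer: -250845889/5746 ≈ -43656.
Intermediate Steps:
I = 0 (I = -81 + 9*9 = -81 + 81 = 0)
o = -1759/34 (o = 2*((1827 + 3450)/(2189 - 2393)) = 2*(5277/(-204)) = 2*(5277*(-1/204)) = 2*(-1759/68) = -1759/34 ≈ -51.735)
s = -430091/34 (s = -1759/34 - 1*12598 = -1759/34 - 12598 = -430091/34 ≈ -12650.)
B(z) = 1/z (B(z) = 1/(z + 0) = 1/z)
(s - 31006) + B(-169) = (-430091/34 - 31006) + 1/(-169) = -1484295/34 - 1/169 = -250845889/5746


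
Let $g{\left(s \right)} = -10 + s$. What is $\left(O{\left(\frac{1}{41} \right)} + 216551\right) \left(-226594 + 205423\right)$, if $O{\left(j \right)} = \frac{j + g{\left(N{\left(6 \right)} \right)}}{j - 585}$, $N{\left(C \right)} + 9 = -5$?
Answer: $- \frac{109957096495557}{23984} \approx -4.5846 \cdot 10^{9}$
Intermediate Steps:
$N{\left(C \right)} = -14$ ($N{\left(C \right)} = -9 - 5 = -14$)
$O{\left(j \right)} = \frac{-24 + j}{-585 + j}$ ($O{\left(j \right)} = \frac{j - 24}{j - 585} = \frac{j - 24}{-585 + j} = \frac{-24 + j}{-585 + j}$)
$\left(O{\left(\frac{1}{41} \right)} + 216551\right) \left(-226594 + 205423\right) = \left(\frac{-24 + \frac{1}{41}}{-585 + \frac{1}{41}} + 216551\right) \left(-226594 + 205423\right) = \left(\frac{-24 + \frac{1}{41}}{-585 + \frac{1}{41}} + 216551\right) \left(-21171\right) = \left(\frac{1}{- \frac{23984}{41}} \left(- \frac{983}{41}\right) + 216551\right) \left(-21171\right) = \left(\left(- \frac{41}{23984}\right) \left(- \frac{983}{41}\right) + 216551\right) \left(-21171\right) = \left(\frac{983}{23984} + 216551\right) \left(-21171\right) = \frac{5193760167}{23984} \left(-21171\right) = - \frac{109957096495557}{23984}$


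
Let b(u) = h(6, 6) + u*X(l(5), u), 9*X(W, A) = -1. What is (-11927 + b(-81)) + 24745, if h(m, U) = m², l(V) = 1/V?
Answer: 12863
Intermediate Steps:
X(W, A) = -⅑ (X(W, A) = (⅑)*(-1) = -⅑)
b(u) = 36 - u/9 (b(u) = 6² + u*(-⅑) = 36 - u/9)
(-11927 + b(-81)) + 24745 = (-11927 + (36 - ⅑*(-81))) + 24745 = (-11927 + (36 + 9)) + 24745 = (-11927 + 45) + 24745 = -11882 + 24745 = 12863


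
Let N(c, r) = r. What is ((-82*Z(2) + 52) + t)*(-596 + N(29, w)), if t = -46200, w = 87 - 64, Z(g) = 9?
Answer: 26865678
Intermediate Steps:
w = 23
((-82*Z(2) + 52) + t)*(-596 + N(29, w)) = ((-82*9 + 52) - 46200)*(-596 + 23) = ((-738 + 52) - 46200)*(-573) = (-686 - 46200)*(-573) = -46886*(-573) = 26865678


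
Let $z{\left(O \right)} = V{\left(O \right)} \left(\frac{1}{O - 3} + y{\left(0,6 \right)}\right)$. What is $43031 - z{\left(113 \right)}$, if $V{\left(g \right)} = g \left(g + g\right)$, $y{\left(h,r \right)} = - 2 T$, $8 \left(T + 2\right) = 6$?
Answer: $- \frac{1157539}{55} \approx -21046.0$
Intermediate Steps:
$T = - \frac{5}{4}$ ($T = -2 + \frac{1}{8} \cdot 6 = -2 + \frac{3}{4} = - \frac{5}{4} \approx -1.25$)
$y{\left(h,r \right)} = \frac{5}{2}$ ($y{\left(h,r \right)} = \left(-2\right) \left(- \frac{5}{4}\right) = \frac{5}{2}$)
$V{\left(g \right)} = 2 g^{2}$ ($V{\left(g \right)} = g 2 g = 2 g^{2}$)
$z{\left(O \right)} = 2 O^{2} \left(\frac{5}{2} + \frac{1}{-3 + O}\right)$ ($z{\left(O \right)} = 2 O^{2} \left(\frac{1}{O - 3} + \frac{5}{2}\right) = 2 O^{2} \left(\frac{1}{-3 + O} + \frac{5}{2}\right) = 2 O^{2} \left(\frac{5}{2} + \frac{1}{-3 + O}\right)$)
$43031 - z{\left(113 \right)} = 43031 - \frac{113^{2} \left(-13 + 5 \cdot 113\right)}{-3 + 113} = 43031 - \frac{12769 \left(-13 + 565\right)}{110} = 43031 - 12769 \cdot \frac{1}{110} \cdot 552 = 43031 - \frac{3524244}{55} = - \frac{1157539}{55}$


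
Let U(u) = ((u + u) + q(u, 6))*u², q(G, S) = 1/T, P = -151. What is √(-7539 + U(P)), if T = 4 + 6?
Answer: 13*I*√4077610/10 ≈ 2625.1*I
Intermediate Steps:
T = 10
q(G, S) = ⅒ (q(G, S) = 1/10 = ⅒)
U(u) = u²*(⅒ + 2*u) (U(u) = ((u + u) + ⅒)*u² = (2*u + ⅒)*u² = (⅒ + 2*u)*u² = u²*(⅒ + 2*u))
√(-7539 + U(P)) = √(-7539 + (⅒)*(-151)²*(1 + 20*(-151))) = √(-7539 + (⅒)*22801*(1 - 3020)) = √(-7539 + (⅒)*22801*(-3019)) = √(-7539 - 68836219/10) = √(-68911609/10) = 13*I*√4077610/10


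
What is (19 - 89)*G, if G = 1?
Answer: -70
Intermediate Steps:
(19 - 89)*G = (19 - 89)*1 = -70*1 = -70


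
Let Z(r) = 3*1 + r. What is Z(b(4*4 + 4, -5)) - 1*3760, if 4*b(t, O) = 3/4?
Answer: -60109/16 ≈ -3756.8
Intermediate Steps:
b(t, O) = 3/16 (b(t, O) = (3/4)/4 = (3*(¼))/4 = (¼)*(¾) = 3/16)
Z(r) = 3 + r
Z(b(4*4 + 4, -5)) - 1*3760 = (3 + 3/16) - 1*3760 = 51/16 - 3760 = -60109/16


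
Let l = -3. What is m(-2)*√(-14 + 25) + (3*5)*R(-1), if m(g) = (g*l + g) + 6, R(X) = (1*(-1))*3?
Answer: -45 + 10*√11 ≈ -11.834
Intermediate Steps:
R(X) = -3 (R(X) = -1*3 = -3)
m(g) = 6 - 2*g (m(g) = (g*(-3) + g) + 6 = (-3*g + g) + 6 = -2*g + 6 = 6 - 2*g)
m(-2)*√(-14 + 25) + (3*5)*R(-1) = (6 - 2*(-2))*√(-14 + 25) + (3*5)*(-3) = (6 + 4)*√11 + 15*(-3) = 10*√11 - 45 = -45 + 10*√11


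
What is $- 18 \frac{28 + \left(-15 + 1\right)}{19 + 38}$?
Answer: $- \frac{84}{19} \approx -4.4211$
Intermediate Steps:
$- 18 \frac{28 + \left(-15 + 1\right)}{19 + 38} = - 18 \frac{28 - 14}{57} = - 18 \cdot 14 \cdot \frac{1}{57} = \left(-18\right) \frac{14}{57} = - \frac{84}{19}$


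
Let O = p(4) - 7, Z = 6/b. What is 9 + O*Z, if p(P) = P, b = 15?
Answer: 39/5 ≈ 7.8000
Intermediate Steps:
Z = ⅖ (Z = 6/15 = 6*(1/15) = ⅖ ≈ 0.40000)
O = -3 (O = 4 - 7 = -3)
9 + O*Z = 9 - 3*⅖ = 9 - 6/5 = 39/5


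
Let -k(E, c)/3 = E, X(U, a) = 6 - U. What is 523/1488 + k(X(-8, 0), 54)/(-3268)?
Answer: 442915/1215696 ≈ 0.36433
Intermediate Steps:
k(E, c) = -3*E
523/1488 + k(X(-8, 0), 54)/(-3268) = 523/1488 - 3*(6 - 1*(-8))/(-3268) = 523*(1/1488) - 3*(6 + 8)*(-1/3268) = 523/1488 - 3*14*(-1/3268) = 523/1488 - 42*(-1/3268) = 523/1488 + 21/1634 = 442915/1215696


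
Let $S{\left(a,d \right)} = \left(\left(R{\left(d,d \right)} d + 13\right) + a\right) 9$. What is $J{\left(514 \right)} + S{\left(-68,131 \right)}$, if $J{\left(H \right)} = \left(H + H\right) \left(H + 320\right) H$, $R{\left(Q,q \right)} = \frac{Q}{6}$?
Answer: $\frac{881408349}{2} \approx 4.407 \cdot 10^{8}$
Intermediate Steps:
$R{\left(Q,q \right)} = \frac{Q}{6}$ ($R{\left(Q,q \right)} = Q \frac{1}{6} = \frac{Q}{6}$)
$S{\left(a,d \right)} = 117 + 9 a + \frac{3 d^{2}}{2}$ ($S{\left(a,d \right)} = \left(\left(\frac{d}{6} d + 13\right) + a\right) 9 = \left(\left(\frac{d^{2}}{6} + 13\right) + a\right) 9 = \left(\left(13 + \frac{d^{2}}{6}\right) + a\right) 9 = \left(13 + a + \frac{d^{2}}{6}\right) 9 = 117 + 9 a + \frac{3 d^{2}}{2}$)
$J{\left(H \right)} = 2 H^{2} \left(320 + H\right)$ ($J{\left(H \right)} = 2 H \left(320 + H\right) H = 2 H^{2} \left(320 + H\right)$)
$J{\left(514 \right)} + S{\left(-68,131 \right)} = 2 \cdot 514^{2} \left(320 + 514\right) + \left(117 + 9 \left(-68\right) + \frac{3 \cdot 131^{2}}{2}\right) = 2 \cdot 264196 \cdot 834 + \left(117 - 612 + \frac{3}{2} \cdot 17161\right) = 440678928 + \left(117 - 612 + \frac{51483}{2}\right) = 440678928 + \frac{50493}{2} = \frac{881408349}{2}$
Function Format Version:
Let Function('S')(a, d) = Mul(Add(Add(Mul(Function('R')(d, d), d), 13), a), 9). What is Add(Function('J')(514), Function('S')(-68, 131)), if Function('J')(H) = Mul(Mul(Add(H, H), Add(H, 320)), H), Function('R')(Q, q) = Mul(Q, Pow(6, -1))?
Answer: Rational(881408349, 2) ≈ 4.4070e+8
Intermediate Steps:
Function('R')(Q, q) = Mul(Rational(1, 6), Q) (Function('R')(Q, q) = Mul(Q, Rational(1, 6)) = Mul(Rational(1, 6), Q))
Function('S')(a, d) = Add(117, Mul(9, a), Mul(Rational(3, 2), Pow(d, 2))) (Function('S')(a, d) = Mul(Add(Add(Mul(Mul(Rational(1, 6), d), d), 13), a), 9) = Mul(Add(Add(Mul(Rational(1, 6), Pow(d, 2)), 13), a), 9) = Mul(Add(Add(13, Mul(Rational(1, 6), Pow(d, 2))), a), 9) = Mul(Add(13, a, Mul(Rational(1, 6), Pow(d, 2))), 9) = Add(117, Mul(9, a), Mul(Rational(3, 2), Pow(d, 2))))
Function('J')(H) = Mul(2, Pow(H, 2), Add(320, H)) (Function('J')(H) = Mul(Mul(Mul(2, H), Add(320, H)), H) = Mul(Mul(2, H, Add(320, H)), H) = Mul(2, Pow(H, 2), Add(320, H)))
Add(Function('J')(514), Function('S')(-68, 131)) = Add(Mul(2, Pow(514, 2), Add(320, 514)), Add(117, Mul(9, -68), Mul(Rational(3, 2), Pow(131, 2)))) = Add(Mul(2, 264196, 834), Add(117, -612, Mul(Rational(3, 2), 17161))) = Add(440678928, Add(117, -612, Rational(51483, 2))) = Add(440678928, Rational(50493, 2)) = Rational(881408349, 2)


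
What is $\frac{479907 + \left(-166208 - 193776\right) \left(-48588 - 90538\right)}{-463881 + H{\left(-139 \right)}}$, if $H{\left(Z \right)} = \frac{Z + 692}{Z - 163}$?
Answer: $- \frac{15125251395082}{140092615} \approx -1.0797 \cdot 10^{5}$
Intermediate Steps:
$H{\left(Z \right)} = \frac{692 + Z}{-163 + Z}$
$\frac{479907 + \left(-166208 - 193776\right) \left(-48588 - 90538\right)}{-463881 + H{\left(-139 \right)}} = \frac{479907 + \left(-166208 - 193776\right) \left(-48588 - 90538\right)}{-463881 + \frac{692 - 139}{-163 - 139}} = \frac{479907 - -50083133984}{-463881 + \frac{1}{-302} \cdot 553} = \frac{479907 + 50083133984}{-463881 - \frac{553}{302}} = \frac{50083613891}{-463881 - \frac{553}{302}} = \frac{50083613891}{- \frac{140092615}{302}} = 50083613891 \left(- \frac{302}{140092615}\right) = - \frac{15125251395082}{140092615}$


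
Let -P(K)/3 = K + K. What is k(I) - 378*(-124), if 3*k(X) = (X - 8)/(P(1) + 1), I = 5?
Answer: 234361/5 ≈ 46872.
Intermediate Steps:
P(K) = -6*K (P(K) = -3*(K + K) = -6*K)
k(X) = 8/15 - X/15 (k(X) = ((X - 8)/(-6*1 + 1))/3 = ((-8 + X)/(-6 + 1))/3 = ((-8 + X)/(-5))/3 = ((-8 + X)*(-⅕))/3 = (8/5 - X/5)/3 = 8/15 - X/15)
k(I) - 378*(-124) = (8/15 - 1/15*5) - 378*(-124) = (8/15 - ⅓) + 46872 = ⅕ + 46872 = 234361/5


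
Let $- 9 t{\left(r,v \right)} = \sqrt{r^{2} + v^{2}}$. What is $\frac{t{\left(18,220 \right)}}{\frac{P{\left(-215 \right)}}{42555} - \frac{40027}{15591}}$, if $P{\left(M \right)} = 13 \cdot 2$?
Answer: $\frac{147438890 \sqrt{12181}}{1702943619} \approx 9.5555$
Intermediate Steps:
$P{\left(M \right)} = 26$
$t{\left(r,v \right)} = - \frac{\sqrt{r^{2} + v^{2}}}{9}$
$\frac{t{\left(18,220 \right)}}{\frac{P{\left(-215 \right)}}{42555} - \frac{40027}{15591}} = \frac{\left(- \frac{1}{9}\right) \sqrt{18^{2} + 220^{2}}}{\frac{26}{42555} - \frac{40027}{15591}} = \frac{\left(- \frac{1}{9}\right) \sqrt{324 + 48400}}{26 \cdot \frac{1}{42555} - \frac{40027}{15591}} = \frac{\left(- \frac{1}{9}\right) \sqrt{48724}}{\frac{26}{42555} - \frac{40027}{15591}} = \frac{\left(- \frac{1}{9}\right) 2 \sqrt{12181}}{- \frac{567647873}{221158335}} = - \frac{2 \sqrt{12181}}{9} \left(- \frac{221158335}{567647873}\right) = \frac{147438890 \sqrt{12181}}{1702943619}$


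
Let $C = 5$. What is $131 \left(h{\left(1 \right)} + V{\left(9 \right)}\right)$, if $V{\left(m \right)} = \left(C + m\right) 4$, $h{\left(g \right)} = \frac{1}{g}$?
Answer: $7467$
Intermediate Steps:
$V{\left(m \right)} = 20 + 4 m$ ($V{\left(m \right)} = \left(5 + m\right) 4 = 20 + 4 m$)
$131 \left(h{\left(1 \right)} + V{\left(9 \right)}\right) = 131 \left(1^{-1} + \left(20 + 4 \cdot 9\right)\right) = 131 \left(1 + \left(20 + 36\right)\right) = 131 \left(1 + 56\right) = 131 \cdot 57 = 7467$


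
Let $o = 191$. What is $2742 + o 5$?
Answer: $3697$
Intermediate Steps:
$2742 + o 5 = 2742 + 191 \cdot 5 = 2742 + 955 = 3697$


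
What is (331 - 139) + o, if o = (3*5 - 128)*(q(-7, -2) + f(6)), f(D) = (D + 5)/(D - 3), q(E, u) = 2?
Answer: -1345/3 ≈ -448.33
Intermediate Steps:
f(D) = (5 + D)/(-3 + D)
o = -1921/3 (o = (3*5 - 128)*(2 + (5 + 6)/(-3 + 6)) = (15 - 128)*(2 + 11/3) = -113*(2 + (1/3)*11) = -113*(2 + 11/3) = -113*17/3 = -1921/3 ≈ -640.33)
(331 - 139) + o = (331 - 139) - 1921/3 = 192 - 1921/3 = -1345/3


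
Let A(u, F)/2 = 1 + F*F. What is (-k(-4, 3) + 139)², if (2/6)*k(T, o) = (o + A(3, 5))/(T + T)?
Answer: 1630729/64 ≈ 25480.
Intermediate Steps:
A(u, F) = 2 + 2*F² (A(u, F) = 2*(1 + F*F) = 2*(1 + F²) = 2 + 2*F²)
k(T, o) = 3*(52 + o)/(2*T) (k(T, o) = 3*((o + (2 + 2*5²))/(T + T)) = 3*((o + (2 + 2*25))/((2*T))) = 3*((o + (2 + 50))*(1/(2*T))) = 3*((o + 52)*(1/(2*T))) = 3*((52 + o)*(1/(2*T))) = 3*((52 + o)/(2*T)) = 3*(52 + o)/(2*T))
(-k(-4, 3) + 139)² = (-3*(52 + 3)/(2*(-4)) + 139)² = (-3*(-1)*55/(2*4) + 139)² = (-1*(-165/8) + 139)² = (165/8 + 139)² = (1277/8)² = 1630729/64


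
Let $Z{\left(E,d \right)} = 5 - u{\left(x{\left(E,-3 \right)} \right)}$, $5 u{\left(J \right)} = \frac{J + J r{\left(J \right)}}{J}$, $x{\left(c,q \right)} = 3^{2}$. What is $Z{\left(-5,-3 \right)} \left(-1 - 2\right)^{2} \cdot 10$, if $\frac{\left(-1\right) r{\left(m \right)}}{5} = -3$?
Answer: $162$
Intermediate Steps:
$x{\left(c,q \right)} = 9$
$r{\left(m \right)} = 15$ ($r{\left(m \right)} = \left(-5\right) \left(-3\right) = 15$)
$u{\left(J \right)} = \frac{16}{5}$ ($u{\left(J \right)} = \frac{\left(J + J 15\right) \frac{1}{J}}{5} = \frac{\left(J + 15 J\right) \frac{1}{J}}{5} = \frac{16 J \frac{1}{J}}{5} = \frac{1}{5} \cdot 16 = \frac{16}{5}$)
$Z{\left(E,d \right)} = \frac{9}{5}$ ($Z{\left(E,d \right)} = 5 - \frac{16}{5} = \frac{9}{5}$)
$Z{\left(-5,-3 \right)} \left(-1 - 2\right)^{2} \cdot 10 = \frac{9 \left(-1 - 2\right)^{2}}{5} \cdot 10 = \frac{9 \left(-3\right)^{2}}{5} \cdot 10 = \frac{9}{5} \cdot 9 \cdot 10 = \frac{81}{5} \cdot 10 = 162$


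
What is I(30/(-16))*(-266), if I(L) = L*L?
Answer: -29925/32 ≈ -935.16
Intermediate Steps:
I(L) = L²
I(30/(-16))*(-266) = (30/(-16))²*(-266) = (30*(-1/16))²*(-266) = (-15/8)²*(-266) = (225/64)*(-266) = -29925/32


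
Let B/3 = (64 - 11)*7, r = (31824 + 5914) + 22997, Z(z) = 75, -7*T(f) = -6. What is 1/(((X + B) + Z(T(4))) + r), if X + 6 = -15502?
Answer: 1/46415 ≈ 2.1545e-5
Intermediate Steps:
T(f) = 6/7 (T(f) = -⅐*(-6) = 6/7)
X = -15508 (X = -6 - 15502 = -15508)
r = 60735 (r = 37738 + 22997 = 60735)
B = 1113 (B = 3*((64 - 11)*7) = 3*(53*7) = 3*371 = 1113)
1/(((X + B) + Z(T(4))) + r) = 1/(((-15508 + 1113) + 75) + 60735) = 1/((-14395 + 75) + 60735) = 1/(-14320 + 60735) = 1/46415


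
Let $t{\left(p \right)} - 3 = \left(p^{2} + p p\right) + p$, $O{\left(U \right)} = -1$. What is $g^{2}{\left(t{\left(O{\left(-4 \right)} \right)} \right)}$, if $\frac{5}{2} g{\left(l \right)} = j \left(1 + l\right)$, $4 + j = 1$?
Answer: $36$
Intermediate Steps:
$j = -3$ ($j = -4 + 1 = -3$)
$t{\left(p \right)} = 3 + p + 2 p^{2}$ ($t{\left(p \right)} = 3 + \left(\left(p^{2} + p p\right) + p\right) = 3 + \left(\left(p^{2} + p^{2}\right) + p\right) = 3 + \left(2 p^{2} + p\right) = 3 + \left(p + 2 p^{2}\right) = 3 + p + 2 p^{2}$)
$g{\left(l \right)} = - \frac{6}{5} - \frac{6 l}{5}$ ($g{\left(l \right)} = \frac{2 \left(- 3 \left(1 + l\right)\right)}{5} = \frac{2 \left(-3 - 3 l\right)}{5} = - \frac{6}{5} - \frac{6 l}{5}$)
$g^{2}{\left(t{\left(O{\left(-4 \right)} \right)} \right)} = \left(- \frac{6}{5} - \frac{6 \left(3 - 1 + 2 \left(-1\right)^{2}\right)}{5}\right)^{2} = \left(- \frac{6}{5} - \frac{6 \left(3 - 1 + 2 \cdot 1\right)}{5}\right)^{2} = \left(- \frac{6}{5} - \frac{6 \left(3 - 1 + 2\right)}{5}\right)^{2} = \left(- \frac{6}{5} - \frac{24}{5}\right)^{2} = \left(-6\right)^{2} = 36$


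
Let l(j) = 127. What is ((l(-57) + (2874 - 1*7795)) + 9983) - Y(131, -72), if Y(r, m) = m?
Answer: 5261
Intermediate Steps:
((l(-57) + (2874 - 1*7795)) + 9983) - Y(131, -72) = ((127 + (2874 - 1*7795)) + 9983) - 1*(-72) = ((127 + (2874 - 7795)) + 9983) + 72 = ((127 - 4921) + 9983) + 72 = (-4794 + 9983) + 72 = 5189 + 72 = 5261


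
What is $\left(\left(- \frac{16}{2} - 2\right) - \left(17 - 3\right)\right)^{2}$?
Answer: $576$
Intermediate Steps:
$\left(\left(- \frac{16}{2} - 2\right) - \left(17 - 3\right)\right)^{2} = \left(\left(\left(-16\right) \frac{1}{2} - 2\right) - 14\right)^{2} = \left(\left(-8 - 2\right) - 14\right)^{2} = \left(-10 + \left(-20 + 6\right)\right)^{2} = \left(-10 - 14\right)^{2} = \left(-24\right)^{2} = 576$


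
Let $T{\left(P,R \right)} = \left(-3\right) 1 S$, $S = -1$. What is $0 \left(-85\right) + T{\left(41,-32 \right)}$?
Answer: $3$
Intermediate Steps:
$T{\left(P,R \right)} = 3$ ($T{\left(P,R \right)} = \left(-3\right) 1 \left(-1\right) = \left(-3\right) \left(-1\right) = 3$)
$0 \left(-85\right) + T{\left(41,-32 \right)} = 0 \left(-85\right) + 3 = 0 + 3 = 3$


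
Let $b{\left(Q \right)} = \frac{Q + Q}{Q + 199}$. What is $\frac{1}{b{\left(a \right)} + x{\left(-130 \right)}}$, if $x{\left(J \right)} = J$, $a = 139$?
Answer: $- \frac{169}{21831} \approx -0.0077413$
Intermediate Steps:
$b{\left(Q \right)} = \frac{2 Q}{199 + Q}$
$\frac{1}{b{\left(a \right)} + x{\left(-130 \right)}} = \frac{1}{2 \cdot 139 \frac{1}{199 + 139} - 130} = \frac{1}{2 \cdot 139 \cdot \frac{1}{338} - 130} = \frac{1}{\frac{139}{169} - 130} = \frac{1}{- \frac{21831}{169}} = - \frac{169}{21831}$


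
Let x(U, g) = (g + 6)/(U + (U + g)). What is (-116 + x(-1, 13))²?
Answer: 1580049/121 ≈ 13058.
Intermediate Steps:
x(U, g) = (6 + g)/(g + 2*U)
(-116 + x(-1, 13))² = (-116 + (6 + 13)/(13 + 2*(-1)))² = (-116 + 19/(13 - 2))² = (-116 + 19/11)² = (-1257/11)² = 1580049/121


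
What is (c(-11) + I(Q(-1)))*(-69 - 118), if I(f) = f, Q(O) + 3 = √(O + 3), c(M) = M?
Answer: 2618 - 187*√2 ≈ 2353.5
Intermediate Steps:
Q(O) = -3 + √(3 + O) (Q(O) = -3 + √(O + 3) = -3 + √(3 + O))
(c(-11) + I(Q(-1)))*(-69 - 118) = (-11 + (-3 + √(3 - 1)))*(-69 - 118) = (-11 + (-3 + √2))*(-187) = (-14 + √2)*(-187) = 2618 - 187*√2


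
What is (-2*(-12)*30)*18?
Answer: 12960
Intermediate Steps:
(-2*(-12)*30)*18 = (24*30)*18 = 720*18 = 12960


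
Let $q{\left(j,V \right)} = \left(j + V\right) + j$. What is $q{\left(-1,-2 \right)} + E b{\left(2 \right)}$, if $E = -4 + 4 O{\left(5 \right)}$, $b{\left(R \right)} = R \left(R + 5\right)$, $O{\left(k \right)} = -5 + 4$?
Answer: $-116$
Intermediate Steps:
$q{\left(j,V \right)} = V + 2 j$ ($q{\left(j,V \right)} = \left(V + j\right) + j = V + 2 j$)
$O{\left(k \right)} = -1$
$b{\left(R \right)} = R \left(5 + R\right)$
$E = -8$ ($E = -4 + 4 \left(-1\right) = -4 - 4 = -8$)
$q{\left(-1,-2 \right)} + E b{\left(2 \right)} = \left(-2 + 2 \left(-1\right)\right) - 8 \cdot 2 \left(5 + 2\right) = \left(-2 - 2\right) - 8 \cdot 2 \cdot 7 = -4 - 112 = -116$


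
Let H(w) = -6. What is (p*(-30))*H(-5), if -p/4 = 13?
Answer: -9360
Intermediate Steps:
p = -52 (p = -4*13 = -52)
(p*(-30))*H(-5) = -52*(-30)*(-6) = 1560*(-6) = -9360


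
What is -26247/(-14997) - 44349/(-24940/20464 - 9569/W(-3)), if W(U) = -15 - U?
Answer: -1647874204547/30544004977 ≈ -53.951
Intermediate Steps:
-26247/(-14997) - 44349/(-24940/20464 - 9569/W(-3)) = -26247/(-14997) - 44349/(-24940/20464 - 9569/(-15 - 1*(-3))) = -26247*(-1/14997) - 44349/(-24940*1/20464 - 9569/(-15 + 3)) = 8749/4999 - 44349/(-6235/5116 - 9569/(-12)) = 8749/4999 - 44349/(-6235/5116 - 9569*(-1/12)) = 8749/4999 - 44349/(-6235/5116 + 9569/12) = 8749/4999 - 44349/6110023/7674 = 8749/4999 - 44349*7674/6110023 = 8749/4999 - 340334226/6110023 = -1647874204547/30544004977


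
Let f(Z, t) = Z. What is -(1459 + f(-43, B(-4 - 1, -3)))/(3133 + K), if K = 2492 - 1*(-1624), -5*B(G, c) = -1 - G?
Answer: -1416/7249 ≈ -0.19534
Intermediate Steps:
B(G, c) = ⅕ + G/5 (B(G, c) = -(-1 - G)/5 = ⅕ + G/5)
K = 4116 (K = 2492 + 1624 = 4116)
-(1459 + f(-43, B(-4 - 1, -3)))/(3133 + K) = -(1459 - 43)/(3133 + 4116) = -1416/7249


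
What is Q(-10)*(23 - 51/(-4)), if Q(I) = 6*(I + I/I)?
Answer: -3861/2 ≈ -1930.5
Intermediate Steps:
Q(I) = 6 + 6*I (Q(I) = 6*(I + 1) = 6*(1 + I) = 6 + 6*I)
Q(-10)*(23 - 51/(-4)) = (6 + 6*(-10))*(23 - 51/(-4)) = (6 - 60)*(23 - 51*(-¼)) = -54*(23 + 51/4) = -54*143/4 = -3861/2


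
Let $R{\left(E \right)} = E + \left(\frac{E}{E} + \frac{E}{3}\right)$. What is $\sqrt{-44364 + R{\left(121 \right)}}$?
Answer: $\frac{i \sqrt{397815}}{3} \approx 210.24 i$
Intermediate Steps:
$R{\left(E \right)} = 1 + \frac{4 E}{3}$ ($R{\left(E \right)} = E + \left(1 + E \frac{1}{3}\right) = E + \left(1 + \frac{E}{3}\right) = 1 + \frac{4 E}{3}$)
$\sqrt{-44364 + R{\left(121 \right)}} = \sqrt{-44364 + \left(1 + \frac{4}{3} \cdot 121\right)} = \sqrt{-44364 + \left(1 + \frac{484}{3}\right)} = \sqrt{-44364 + \frac{487}{3}} = \sqrt{- \frac{132605}{3}} = \frac{i \sqrt{397815}}{3}$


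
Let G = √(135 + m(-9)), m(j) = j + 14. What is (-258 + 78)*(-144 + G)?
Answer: 25920 - 360*√35 ≈ 23790.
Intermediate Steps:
m(j) = 14 + j
G = 2*√35 (G = √(135 + (14 - 9)) = √(135 + 5) = √140 = 2*√35 ≈ 11.832)
(-258 + 78)*(-144 + G) = (-258 + 78)*(-144 + 2*√35) = -180*(-144 + 2*√35) = 25920 - 360*√35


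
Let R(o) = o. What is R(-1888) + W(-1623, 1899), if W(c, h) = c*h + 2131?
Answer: -3081834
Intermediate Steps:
W(c, h) = 2131 + c*h
R(-1888) + W(-1623, 1899) = -1888 + (2131 - 1623*1899) = -1888 + (2131 - 3082077) = -1888 - 3079946 = -3081834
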